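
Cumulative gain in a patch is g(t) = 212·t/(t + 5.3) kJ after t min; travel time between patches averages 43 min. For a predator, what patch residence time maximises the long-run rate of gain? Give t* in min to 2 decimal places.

Maximise g(t)/(T+t): set derivative to zero → g'(t)(T+t) = g(t).
g'(t) = 212·5.3/(t + 5.3)². Setting 212·5.3/(t+5.3)² = 212t/[(t+5.3)(43+t)] gives 5.3(43+t) = t(t+5.3), so t² = 5.3×43 = 227.9.
t* = √227.9 = 15.1 min.

15.10 min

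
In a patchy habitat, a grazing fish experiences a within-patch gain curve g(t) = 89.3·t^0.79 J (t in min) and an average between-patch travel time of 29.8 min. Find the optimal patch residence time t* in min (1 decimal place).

Optimal t* satisfies g'(t*) = g(t*)/(T + t*).
g'(t) = 0.79·89.3·t^-0.21. Setting 0.79·89.3·t^-0.21 = 89.3·t^0.79/(29.8+t) gives 0.79(29.8+t) = t, so 0.21·t = 0.79×29.8.
t* = 0.79×29.8/0.21 = 112.1 min.

112.1 min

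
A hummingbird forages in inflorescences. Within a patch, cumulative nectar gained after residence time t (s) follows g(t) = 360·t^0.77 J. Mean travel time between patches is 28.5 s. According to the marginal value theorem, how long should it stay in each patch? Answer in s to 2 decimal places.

95.41 s

Optimal t* satisfies g'(t*) = g(t*)/(T + t*).
g'(t) = 0.77·360·t^-0.23. Setting 0.77·360·t^-0.23 = 360·t^0.77/(28.5+t) gives 0.77(28.5+t) = t, so 0.23·t = 0.77×28.5.
t* = 0.77×28.5/0.23 = 95.41 s.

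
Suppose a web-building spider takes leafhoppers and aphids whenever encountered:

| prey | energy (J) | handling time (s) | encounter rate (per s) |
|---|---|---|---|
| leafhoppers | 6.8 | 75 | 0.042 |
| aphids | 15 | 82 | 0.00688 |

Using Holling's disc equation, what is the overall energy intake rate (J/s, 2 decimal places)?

R = Σλ_iE_i / (1 + Σλ_ih_i)
Numerator: 0.042×6.8 + 0.00688×15 = 0.3888
Denominator: 1 + 0.042×75 + 0.00688×82 = 4.714
R = 0.3888/4.714 = 0.08247 J/s

0.08 J/s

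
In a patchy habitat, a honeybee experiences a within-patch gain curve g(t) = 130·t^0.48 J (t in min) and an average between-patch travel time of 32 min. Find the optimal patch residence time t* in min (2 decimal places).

29.54 min

Maximise g(t)/(T+t): set derivative to zero → g'(t)(T+t) = g(t).
g'(t) = 0.48·130·t^-0.52. Setting 0.48·130·t^-0.52 = 130·t^0.48/(32+t) gives 0.48(32+t) = t, so 0.52·t = 0.48×32.
t* = 0.48×32/0.52 = 29.54 min.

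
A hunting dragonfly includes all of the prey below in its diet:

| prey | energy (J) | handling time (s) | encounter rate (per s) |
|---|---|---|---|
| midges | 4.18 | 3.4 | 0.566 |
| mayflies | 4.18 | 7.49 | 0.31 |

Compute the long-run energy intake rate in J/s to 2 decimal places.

R = Σλ_iE_i / (1 + Σλ_ih_i)
Numerator: 0.566×4.18 + 0.31×4.18 = 3.662
Denominator: 1 + 0.566×3.4 + 0.31×7.49 = 5.246
R = 3.662/5.246 = 0.698 J/s

0.70 J/s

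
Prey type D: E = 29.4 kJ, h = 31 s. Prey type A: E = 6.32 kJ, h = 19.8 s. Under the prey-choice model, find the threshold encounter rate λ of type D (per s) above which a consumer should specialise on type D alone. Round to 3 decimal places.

Drop type A once their profitability E₂/h₂ falls below the rate achievable on type D alone: E₂/h₂ = λE₁/(1 + λh₁).
Solve for λ: λE₁h₂ = E₂(1 + λh₁) → λ(E₁h₂ − E₂h₁) = E₂ → λ = E₂/(E₁h₂ − E₂h₁).
λ = 6.32/(29.4×19.8 − 6.32×31) = 6.32/386.2 = 0.01636 per s.

0.016 per s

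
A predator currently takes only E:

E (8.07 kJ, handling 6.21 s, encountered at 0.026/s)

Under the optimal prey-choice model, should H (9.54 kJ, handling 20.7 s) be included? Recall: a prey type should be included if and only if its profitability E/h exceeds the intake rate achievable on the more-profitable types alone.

Yes

Current rate: (0.026×8.07)/(1 + 0.026×6.21) = 0.1807 kJ/s.
Profitability of H: 9.54/20.7 = 0.4609 kJ/s.
Since 0.4609 > R, including H increases the long-run rate.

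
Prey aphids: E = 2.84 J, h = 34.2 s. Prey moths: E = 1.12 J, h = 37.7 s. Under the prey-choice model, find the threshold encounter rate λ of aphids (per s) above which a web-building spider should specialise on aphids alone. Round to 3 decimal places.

Drop moths once their profitability E₂/h₂ falls below the rate achievable on aphids alone: E₂/h₂ = λE₁/(1 + λh₁).
Solve for λ: λE₁h₂ = E₂(1 + λh₁) → λ(E₁h₂ − E₂h₁) = E₂ → λ = E₂/(E₁h₂ − E₂h₁).
λ = 1.12/(2.84×37.7 − 1.12×34.2) = 1.12/68.76 = 0.01629 per s.

0.016 per s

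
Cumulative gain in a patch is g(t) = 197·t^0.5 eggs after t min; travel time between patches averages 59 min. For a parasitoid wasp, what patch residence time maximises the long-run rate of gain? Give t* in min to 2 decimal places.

Maximise g(t)/(T+t): set derivative to zero → g'(t)(T+t) = g(t).
g'(t) = 0.5·197·t^-0.5. Setting 0.5·197·t^-0.5 = 197·t^0.5/(59+t) gives 0.5(59+t) = t, so 0.50·t = 0.5×59.
t* = 0.5×59/0.50 = 59 min.

59.00 min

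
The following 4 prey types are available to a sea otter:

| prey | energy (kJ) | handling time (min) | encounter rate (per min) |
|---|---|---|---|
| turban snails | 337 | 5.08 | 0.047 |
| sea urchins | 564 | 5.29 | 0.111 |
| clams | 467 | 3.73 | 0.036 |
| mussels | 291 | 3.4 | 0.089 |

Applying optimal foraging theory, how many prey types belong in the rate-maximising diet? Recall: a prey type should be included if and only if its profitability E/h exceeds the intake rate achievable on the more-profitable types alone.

4

E/h in descending order: clams 125, sea urchins 107, mussels 85.6, turban snails 66.3 kJ/min. The optimal diet is the largest prefix of this list for which every included type satisfies E_i/h_i > R on the types above it.
Rate on top 1: 14.82. sea urchins: 107 > 14.82 → include.
Rate on top 2: 46.13. mussels: 85.6 > 46.13 → include.
Rate on top 3: 52.03. turban snails: 66.3 > 52.03 → include.
Optimal diet: clams, sea urchins, mussels, turban snails — 4 of 4 types.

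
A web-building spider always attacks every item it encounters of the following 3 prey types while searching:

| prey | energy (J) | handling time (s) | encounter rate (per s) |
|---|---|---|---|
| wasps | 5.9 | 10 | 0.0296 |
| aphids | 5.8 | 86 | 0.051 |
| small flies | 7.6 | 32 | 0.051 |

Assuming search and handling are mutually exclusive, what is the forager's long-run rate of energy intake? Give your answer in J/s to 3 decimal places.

Energy encountered per unit search time: 0.0296×5.9 + 0.051×5.8 + 0.051×7.6 = 0.858 J/s.
Handling time per unit search time: 0.0296×10 + 0.051×86 + 0.051×32 = 6.314.
Rate = 0.858/(1 + 6.314) = 0.1173 J/s.

0.117 J/s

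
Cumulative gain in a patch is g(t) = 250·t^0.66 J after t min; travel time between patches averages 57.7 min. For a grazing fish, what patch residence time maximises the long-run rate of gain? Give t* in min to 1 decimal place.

By the marginal value theorem, leave when the instantaneous gain rate g'(t) equals the habitat-wide average g(t)/(T + t).
g'(t) = 0.66·250·t^-0.34. Setting 0.66·250·t^-0.34 = 250·t^0.66/(57.7+t) gives 0.66(57.7+t) = t, so 0.34·t = 0.66×57.7.
t* = 0.66×57.7/0.34 = 112 min.

112.0 min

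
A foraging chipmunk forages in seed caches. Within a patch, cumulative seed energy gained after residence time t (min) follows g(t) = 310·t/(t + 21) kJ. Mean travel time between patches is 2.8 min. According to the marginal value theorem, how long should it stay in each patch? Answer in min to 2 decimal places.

7.67 min

Maximise g(t)/(T+t): set derivative to zero → g'(t)(T+t) = g(t).
g'(t) = 310·21/(t + 21)². Setting 310·21/(t+21)² = 310t/[(t+21)(2.8+t)] gives 21(2.8+t) = t(t+21), so t² = 21×2.8 = 58.8.
t* = √58.8 = 7.668 min.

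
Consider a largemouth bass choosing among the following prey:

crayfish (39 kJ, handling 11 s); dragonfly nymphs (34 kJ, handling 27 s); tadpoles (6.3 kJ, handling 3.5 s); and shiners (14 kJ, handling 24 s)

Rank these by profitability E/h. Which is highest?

In descending order of E/h:
crayfish: 39/11 = 3.55 kJ/s
tadpoles: 6.3/3.5 = 1.8 kJ/s
dragonfly nymphs: 34/27 = 1.26 kJ/s
shiners: 14/24 = 0.583 kJ/s

crayfish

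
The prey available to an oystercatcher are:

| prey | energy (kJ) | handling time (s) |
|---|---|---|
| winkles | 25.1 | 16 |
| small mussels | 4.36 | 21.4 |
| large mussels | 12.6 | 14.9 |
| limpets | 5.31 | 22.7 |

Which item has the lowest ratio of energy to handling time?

small mussels

Profitability E/h (kJ/s): winkles = 25.1/16 = 1.57, small mussels = 4.36/21.4 = 0.204, large mussels = 12.6/14.9 = 0.846, limpets = 5.31/22.7 = 0.234.
Ranked: winkles > large mussels > limpets > small mussels.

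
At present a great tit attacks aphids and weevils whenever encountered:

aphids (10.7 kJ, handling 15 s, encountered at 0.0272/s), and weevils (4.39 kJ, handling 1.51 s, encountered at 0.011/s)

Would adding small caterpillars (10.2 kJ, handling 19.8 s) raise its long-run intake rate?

Intake rate on the current diet: R = (0.0272×10.7 + 0.011×4.39) / (1 + 0.0272×15 + 0.011×1.51) = 0.3393/1.425 = 0.2382 kJ/s.
Profitability of small caterpillars: 10.2/19.8 = 0.5152 kJ/s.
Since 0.5152 > R, including small caterpillars increases the long-run rate.

Yes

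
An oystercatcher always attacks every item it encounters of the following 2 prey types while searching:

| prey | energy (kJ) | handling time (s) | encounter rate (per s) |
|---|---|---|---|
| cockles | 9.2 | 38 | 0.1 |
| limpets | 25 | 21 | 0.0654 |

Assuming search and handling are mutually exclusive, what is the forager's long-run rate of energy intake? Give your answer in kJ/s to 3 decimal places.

R = Σλ_iE_i / (1 + Σλ_ih_i)
Numerator: 0.1×9.2 + 0.0654×25 = 2.555
Denominator: 1 + 0.1×38 + 0.0654×21 = 6.173
R = 2.555/6.173 = 0.4139 kJ/s

0.414 kJ/s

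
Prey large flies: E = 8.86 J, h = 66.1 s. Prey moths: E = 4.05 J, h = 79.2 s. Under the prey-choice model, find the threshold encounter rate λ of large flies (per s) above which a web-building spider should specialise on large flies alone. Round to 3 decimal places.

The zero-one rule: include moths iff E₂/h₂ > λE₁/(1+λh₁). Equality gives the switch point.
λE₁h₂ = E₂ + λE₂h₁ ⇒ λ = E₂/(E₁h₂ − E₂h₁) = 4.05/(701.7 − 267.7) = 0.009332 per s.

0.009 per s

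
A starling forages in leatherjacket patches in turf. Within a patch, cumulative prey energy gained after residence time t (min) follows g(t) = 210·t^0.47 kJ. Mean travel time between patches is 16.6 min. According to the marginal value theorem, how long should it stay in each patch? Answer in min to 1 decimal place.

Maximise g(t)/(T+t): set derivative to zero → g'(t)(T+t) = g(t).
g'(t) = 0.47·210·t^-0.53. Setting 0.47·210·t^-0.53 = 210·t^0.47/(16.6+t) gives 0.47(16.6+t) = t, so 0.53·t = 0.47×16.6.
t* = 0.47×16.6/0.53 = 14.72 min.

14.7 min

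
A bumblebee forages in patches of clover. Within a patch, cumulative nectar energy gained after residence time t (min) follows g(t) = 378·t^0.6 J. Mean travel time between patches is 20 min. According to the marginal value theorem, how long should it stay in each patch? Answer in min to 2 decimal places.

Maximise g(t)/(T+t): set derivative to zero → g'(t)(T+t) = g(t).
g'(t) = 0.6·378·t^-0.4. Setting 0.6·378·t^-0.4 = 378·t^0.6/(20+t) gives 0.6(20+t) = t, so 0.40·t = 0.6×20.
t* = 0.6×20/0.40 = 30 min.

30.00 min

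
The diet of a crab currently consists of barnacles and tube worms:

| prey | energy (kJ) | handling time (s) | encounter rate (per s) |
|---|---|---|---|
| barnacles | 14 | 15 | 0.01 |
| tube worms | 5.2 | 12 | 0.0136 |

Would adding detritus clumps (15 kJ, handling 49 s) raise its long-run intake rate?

Yes

On barnacles and tube worms alone, R = ΣλE/(1+Σλh) = 0.2107/1.313 = 0.1605 kJ/s.
Profitability of detritus clumps: 15/49 = 0.3061 kJ/s.
0.3061 > 0.1605, so adding detritus clumps raises the average — include it.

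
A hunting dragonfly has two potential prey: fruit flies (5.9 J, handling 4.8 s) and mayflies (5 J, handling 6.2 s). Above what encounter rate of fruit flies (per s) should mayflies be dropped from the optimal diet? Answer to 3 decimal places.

Drop mayflies once their profitability E₂/h₂ falls below the rate achievable on fruit flies alone: E₂/h₂ = λE₁/(1 + λh₁).
Solve for λ: λE₁h₂ = E₂(1 + λh₁) → λ(E₁h₂ − E₂h₁) = E₂ → λ = E₂/(E₁h₂ − E₂h₁).
λ = 5/(5.9×6.2 − 5×4.8) = 5/12.58 = 0.3975 per s.

0.397 per s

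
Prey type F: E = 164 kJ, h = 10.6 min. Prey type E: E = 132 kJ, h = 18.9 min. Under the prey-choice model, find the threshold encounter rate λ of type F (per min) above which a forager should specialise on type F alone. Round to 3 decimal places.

The zero-one rule: include type E iff E₂/h₂ > λE₁/(1+λh₁). Equality gives the switch point.
λE₁h₂ = E₂ + λE₂h₁ ⇒ λ = E₂/(E₁h₂ − E₂h₁) = 132/(3100 − 1399) = 0.07763 per min.

0.078 per min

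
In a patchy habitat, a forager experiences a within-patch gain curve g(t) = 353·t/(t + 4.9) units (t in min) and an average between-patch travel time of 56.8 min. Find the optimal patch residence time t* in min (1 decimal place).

16.7 min

By the marginal value theorem, leave when the instantaneous gain rate g'(t) equals the habitat-wide average g(t)/(T + t).
g'(t) = 353·4.9/(t + 4.9)². Setting 353·4.9/(t+4.9)² = 353t/[(t+4.9)(56.8+t)] gives 4.9(56.8+t) = t(t+4.9), so t² = 4.9×56.8 = 278.3.
t* = √278.3 = 16.68 min.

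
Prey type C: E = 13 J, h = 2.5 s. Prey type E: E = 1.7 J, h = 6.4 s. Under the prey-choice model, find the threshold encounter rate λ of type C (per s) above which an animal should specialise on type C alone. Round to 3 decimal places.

At the threshold, the rate on type C alone equals the profitability of type E: λ·13/(1 + λ·2.5) = 1.7/6.4 = 0.2656.
Rearranging, λ(13 − 0.2656×2.5) = 0.2656, so λ = 0.2656/12.34 = 0.02153 per s.

0.022 per s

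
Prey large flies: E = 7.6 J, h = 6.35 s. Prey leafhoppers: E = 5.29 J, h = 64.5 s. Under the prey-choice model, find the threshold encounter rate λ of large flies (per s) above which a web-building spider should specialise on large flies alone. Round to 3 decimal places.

0.012 per s

At the threshold, the rate on large flies alone equals the profitability of leafhoppers: λ·7.6/(1 + λ·6.35) = 5.29/64.5 = 0.08202.
Rearranging, λ(7.6 − 0.08202×6.35) = 0.08202, so λ = 0.08202/7.079 = 0.01159 per s.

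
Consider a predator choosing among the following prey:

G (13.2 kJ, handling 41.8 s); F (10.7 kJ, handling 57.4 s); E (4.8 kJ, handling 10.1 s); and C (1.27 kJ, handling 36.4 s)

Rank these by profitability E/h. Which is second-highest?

Profitability E/h (kJ/s): G = 13.2/41.8 = 0.316, F = 10.7/57.4 = 0.186, E = 4.8/10.1 = 0.475, C = 1.27/36.4 = 0.0349.
Ranked: E > G > F > C.

G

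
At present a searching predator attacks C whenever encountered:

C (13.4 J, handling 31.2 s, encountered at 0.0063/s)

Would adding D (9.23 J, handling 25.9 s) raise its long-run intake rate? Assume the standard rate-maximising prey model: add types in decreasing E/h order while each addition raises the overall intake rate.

Intake rate on the current diet: R = (0.0063×13.4) / (1 + 0.0063×31.2) = 0.08442/1.197 = 0.07055 J/s.
D: E/h = 9.23/25.9 = 0.3564 J/s.
Since 0.3564 > R, including D increases the long-run rate.

Yes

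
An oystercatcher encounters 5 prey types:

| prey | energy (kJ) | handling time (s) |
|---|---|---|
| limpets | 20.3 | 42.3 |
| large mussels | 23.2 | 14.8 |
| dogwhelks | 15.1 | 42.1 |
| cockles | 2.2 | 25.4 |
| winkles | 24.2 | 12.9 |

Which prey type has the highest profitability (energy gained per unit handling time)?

Profitability E/h (kJ/s): limpets = 20.3/42.3 = 0.48, large mussels = 23.2/14.8 = 1.57, dogwhelks = 15.1/42.1 = 0.359, cockles = 2.2/25.4 = 0.0866, winkles = 24.2/12.9 = 1.88.
Ranked: winkles > large mussels > limpets > dogwhelks > cockles.

winkles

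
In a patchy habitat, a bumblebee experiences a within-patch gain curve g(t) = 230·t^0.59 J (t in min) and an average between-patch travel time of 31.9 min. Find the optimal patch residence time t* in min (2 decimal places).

By the marginal value theorem, leave when the instantaneous gain rate g'(t) equals the habitat-wide average g(t)/(T + t).
g'(t) = 0.59·230·t^-0.41. Setting 0.59·230·t^-0.41 = 230·t^0.59/(31.9+t) gives 0.59(31.9+t) = t, so 0.41·t = 0.59×31.9.
t* = 0.59×31.9/0.41 = 45.9 min.

45.90 min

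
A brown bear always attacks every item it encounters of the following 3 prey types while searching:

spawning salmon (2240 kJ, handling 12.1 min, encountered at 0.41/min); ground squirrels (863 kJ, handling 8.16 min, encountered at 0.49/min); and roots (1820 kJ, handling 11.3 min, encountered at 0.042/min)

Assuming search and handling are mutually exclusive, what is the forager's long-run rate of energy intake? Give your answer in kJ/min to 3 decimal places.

R = Σλ_iE_i / (1 + Σλ_ih_i)
Numerator: 0.41×2240 + 0.49×863 + 0.042×1820 = 1418
Denominator: 1 + 0.41×12.1 + 0.49×8.16 + 0.042×11.3 = 10.43
R = 1418/10.43 = 135.9 kJ/min

135.874 kJ/min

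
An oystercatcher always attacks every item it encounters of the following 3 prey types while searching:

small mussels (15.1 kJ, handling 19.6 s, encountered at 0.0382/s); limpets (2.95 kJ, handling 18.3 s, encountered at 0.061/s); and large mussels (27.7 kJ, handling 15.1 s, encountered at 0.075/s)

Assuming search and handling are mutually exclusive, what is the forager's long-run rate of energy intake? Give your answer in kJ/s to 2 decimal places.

0.71 kJ/s

Energy encountered per unit search time: 0.0382×15.1 + 0.061×2.95 + 0.075×27.7 = 2.834 kJ/s.
Handling time per unit search time: 0.0382×19.6 + 0.061×18.3 + 0.075×15.1 = 2.998.
Rate = 2.834/(1 + 2.998) = 0.709 kJ/s.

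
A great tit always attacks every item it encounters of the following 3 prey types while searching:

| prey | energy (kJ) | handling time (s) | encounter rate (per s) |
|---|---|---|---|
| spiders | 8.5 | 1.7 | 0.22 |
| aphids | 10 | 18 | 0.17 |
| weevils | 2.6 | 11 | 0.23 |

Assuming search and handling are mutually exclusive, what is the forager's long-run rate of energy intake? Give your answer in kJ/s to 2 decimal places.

0.60 kJ/s

Energy encountered per unit search time: 0.22×8.5 + 0.17×10 + 0.23×2.6 = 4.168 kJ/s.
Handling time per unit search time: 0.22×1.7 + 0.17×18 + 0.23×11 = 5.964.
Rate = 4.168/(1 + 5.964) = 0.5985 kJ/s.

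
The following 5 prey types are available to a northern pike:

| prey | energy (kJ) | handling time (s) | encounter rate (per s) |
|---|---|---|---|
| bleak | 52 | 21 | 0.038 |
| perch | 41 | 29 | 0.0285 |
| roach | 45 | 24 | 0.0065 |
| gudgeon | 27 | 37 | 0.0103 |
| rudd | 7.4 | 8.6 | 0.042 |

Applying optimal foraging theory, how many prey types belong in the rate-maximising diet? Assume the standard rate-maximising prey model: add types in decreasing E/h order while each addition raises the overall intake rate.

Profitabilities (E/h, kJ/s): bleak 2.48, roach 1.88, perch 1.41, rudd 0.86, gudgeon 0.73. Add prey in this order while the next type's profitability exceeds the intake rate on those already taken.
Rate on top 1: 1.099. roach: 1.88 > 1.099 → include.
Rate on top 2: 1.161. perch: 1.41 > 1.161 → include.
Rate on top 3: 1.236. rudd: 0.86 < 1.236 → exclude; stop.
Optimal diet: bleak, roach, perch — 3 of 5 types.

3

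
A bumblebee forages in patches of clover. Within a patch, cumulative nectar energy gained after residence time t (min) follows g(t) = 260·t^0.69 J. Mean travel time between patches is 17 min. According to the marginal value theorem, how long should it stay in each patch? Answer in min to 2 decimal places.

37.84 min

By the marginal value theorem, leave when the instantaneous gain rate g'(t) equals the habitat-wide average g(t)/(T + t).
g'(t) = 0.69·260·t^-0.31. Setting 0.69·260·t^-0.31 = 260·t^0.69/(17+t) gives 0.69(17+t) = t, so 0.31·t = 0.69×17.
t* = 0.69×17/0.31 = 37.84 min.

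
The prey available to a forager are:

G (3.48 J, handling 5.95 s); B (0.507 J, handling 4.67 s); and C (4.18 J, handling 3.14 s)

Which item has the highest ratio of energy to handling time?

C

In descending order of E/h:
C: 4.18/3.14 = 1.33 J/s
G: 3.48/5.95 = 0.585 J/s
B: 0.507/4.67 = 0.109 J/s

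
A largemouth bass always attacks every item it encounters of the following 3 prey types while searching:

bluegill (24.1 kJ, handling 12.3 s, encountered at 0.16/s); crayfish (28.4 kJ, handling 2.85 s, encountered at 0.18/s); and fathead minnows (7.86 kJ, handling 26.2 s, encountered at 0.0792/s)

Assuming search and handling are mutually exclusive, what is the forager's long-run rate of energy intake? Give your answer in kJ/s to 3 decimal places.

R = Σλ_iE_i / (1 + Σλ_ih_i)
Numerator: 0.16×24.1 + 0.18×28.4 + 0.0792×7.86 = 9.591
Denominator: 1 + 0.16×12.3 + 0.18×2.85 + 0.0792×26.2 = 5.556
R = 9.591/5.556 = 1.726 kJ/s

1.726 kJ/s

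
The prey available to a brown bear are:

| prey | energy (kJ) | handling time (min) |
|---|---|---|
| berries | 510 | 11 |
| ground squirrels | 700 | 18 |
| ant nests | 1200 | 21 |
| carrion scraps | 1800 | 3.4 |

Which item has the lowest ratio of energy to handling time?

ground squirrels

In descending order of E/h:
carrion scraps: 1800/3.4 = 529 kJ/min
ant nests: 1200/21 = 57.1 kJ/min
berries: 510/11 = 46.4 kJ/min
ground squirrels: 700/18 = 38.9 kJ/min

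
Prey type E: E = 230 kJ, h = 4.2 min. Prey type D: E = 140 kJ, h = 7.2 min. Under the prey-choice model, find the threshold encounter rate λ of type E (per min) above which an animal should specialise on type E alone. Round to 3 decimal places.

The zero-one rule: include type D iff E₂/h₂ > λE₁/(1+λh₁). Equality gives the switch point.
λE₁h₂ = E₂ + λE₂h₁ ⇒ λ = E₂/(E₁h₂ − E₂h₁) = 140/(1656 − 588) = 0.1311 per min.

0.131 per min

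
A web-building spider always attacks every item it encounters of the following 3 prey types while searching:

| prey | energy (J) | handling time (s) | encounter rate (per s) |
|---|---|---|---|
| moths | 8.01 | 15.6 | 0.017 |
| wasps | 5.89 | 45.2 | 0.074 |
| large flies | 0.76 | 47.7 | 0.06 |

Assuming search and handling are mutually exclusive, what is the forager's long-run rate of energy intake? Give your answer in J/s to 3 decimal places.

0.083 J/s

Energy encountered per unit search time: 0.017×8.01 + 0.074×5.89 + 0.06×0.76 = 0.6176 J/s.
Handling time per unit search time: 0.017×15.6 + 0.074×45.2 + 0.06×47.7 = 6.472.
Rate = 0.6176/(1 + 6.472) = 0.08266 J/s.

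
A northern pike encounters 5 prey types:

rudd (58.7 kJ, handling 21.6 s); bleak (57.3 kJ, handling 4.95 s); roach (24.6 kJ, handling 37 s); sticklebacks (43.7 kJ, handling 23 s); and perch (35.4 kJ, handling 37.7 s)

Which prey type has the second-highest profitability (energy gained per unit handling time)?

rudd

In descending order of E/h:
bleak: 57.3/4.95 = 11.6 kJ/s
rudd: 58.7/21.6 = 2.72 kJ/s
sticklebacks: 43.7/23 = 1.9 kJ/s
perch: 35.4/37.7 = 0.939 kJ/s
roach: 24.6/37 = 0.665 kJ/s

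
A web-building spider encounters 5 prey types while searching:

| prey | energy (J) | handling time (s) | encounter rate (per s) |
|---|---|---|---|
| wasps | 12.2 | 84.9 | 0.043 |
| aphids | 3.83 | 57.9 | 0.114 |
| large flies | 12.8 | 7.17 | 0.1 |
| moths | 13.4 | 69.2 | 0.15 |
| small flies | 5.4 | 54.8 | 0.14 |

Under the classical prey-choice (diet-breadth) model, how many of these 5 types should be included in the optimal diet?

E/h in descending order: large flies 1.79, moths 0.194, wasps 0.144, small flies 0.0985, aphids 0.0661 J/s. The optimal diet is the largest prefix of this list for which every included type satisfies E_i/h_i > R on the types above it.
Rate on top 1: 0.7455. moths: 0.194 < 0.7455 → exclude; stop.
Optimal diet: large flies — 1 of 5 types.

1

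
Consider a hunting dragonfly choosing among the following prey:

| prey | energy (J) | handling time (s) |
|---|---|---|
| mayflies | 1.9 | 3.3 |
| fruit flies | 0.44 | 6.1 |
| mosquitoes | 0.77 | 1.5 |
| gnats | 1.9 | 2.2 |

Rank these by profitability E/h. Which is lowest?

In descending order of E/h:
gnats: 1.9/2.2 = 0.864 J/s
mayflies: 1.9/3.3 = 0.576 J/s
mosquitoes: 0.77/1.5 = 0.513 J/s
fruit flies: 0.44/6.1 = 0.0721 J/s

fruit flies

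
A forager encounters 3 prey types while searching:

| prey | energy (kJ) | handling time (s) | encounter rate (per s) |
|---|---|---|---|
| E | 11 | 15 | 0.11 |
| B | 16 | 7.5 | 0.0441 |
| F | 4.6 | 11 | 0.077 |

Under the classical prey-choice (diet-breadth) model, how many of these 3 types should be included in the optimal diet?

2

E/h in descending order: B 2.13, E 0.733, F 0.418 kJ/s. The optimal diet is the largest prefix of this list for which every included type satisfies E_i/h_i > R on the types above it.
Rate on top 1: 0.5302. E: 0.733 > 0.5302 → include.
Rate on top 2: 0.6427. F: 0.418 < 0.6427 → exclude; stop.
Optimal diet: B, E — 2 of 3 types.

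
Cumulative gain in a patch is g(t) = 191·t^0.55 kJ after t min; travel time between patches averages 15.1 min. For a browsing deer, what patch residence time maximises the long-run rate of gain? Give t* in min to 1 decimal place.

18.5 min

By the marginal value theorem, leave when the instantaneous gain rate g'(t) equals the habitat-wide average g(t)/(T + t).
g'(t) = 0.55·191·t^-0.45. Setting 0.55·191·t^-0.45 = 191·t^0.55/(15.1+t) gives 0.55(15.1+t) = t, so 0.45·t = 0.55×15.1.
t* = 0.55×15.1/0.45 = 18.46 min.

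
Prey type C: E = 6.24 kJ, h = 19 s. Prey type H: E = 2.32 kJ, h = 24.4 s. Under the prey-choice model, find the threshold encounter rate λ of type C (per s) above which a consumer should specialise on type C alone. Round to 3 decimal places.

0.021 per s

The zero-one rule: include type H iff E₂/h₂ > λE₁/(1+λh₁). Equality gives the switch point.
λE₁h₂ = E₂ + λE₂h₁ ⇒ λ = E₂/(E₁h₂ − E₂h₁) = 2.32/(152.3 − 44.08) = 0.02145 per s.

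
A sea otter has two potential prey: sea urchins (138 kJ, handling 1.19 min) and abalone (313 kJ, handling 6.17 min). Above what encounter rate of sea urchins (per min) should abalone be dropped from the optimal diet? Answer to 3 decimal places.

0.653 per min

At the threshold, the rate on sea urchins alone equals the profitability of abalone: λ·138/(1 + λ·1.19) = 313/6.17 = 50.73.
Rearranging, λ(138 − 50.73×1.19) = 50.73, so λ = 50.73/77.63 = 0.6535 per min.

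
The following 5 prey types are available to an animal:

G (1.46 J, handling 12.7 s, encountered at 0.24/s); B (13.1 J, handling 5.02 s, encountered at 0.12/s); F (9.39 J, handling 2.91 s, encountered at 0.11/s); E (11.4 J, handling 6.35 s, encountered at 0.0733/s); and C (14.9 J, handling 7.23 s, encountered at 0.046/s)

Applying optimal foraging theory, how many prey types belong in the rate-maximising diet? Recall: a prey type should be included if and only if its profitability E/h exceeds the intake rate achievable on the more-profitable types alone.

Profitabilities (E/h, J/s): F 3.23, B 2.61, C 2.06, E 1.8, G 0.115. Add prey in this order while the next type's profitability exceeds the intake rate on those already taken.
Rate on top 1: 0.7824. B: 2.61 > 0.7824 → include.
Rate on top 2: 1.355. C: 2.06 > 1.355 → include.
Rate on top 3: 1.459. E: 1.8 > 1.459 → include.
Rate on top 4: 1.517. G: 0.115 < 1.517 → exclude; stop.
Optimal diet: F, B, C, E — 4 of 5 types.

4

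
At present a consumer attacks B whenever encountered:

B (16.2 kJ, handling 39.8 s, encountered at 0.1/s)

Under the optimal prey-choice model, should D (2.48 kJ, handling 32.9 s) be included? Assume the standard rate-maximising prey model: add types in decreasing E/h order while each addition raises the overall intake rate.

On B alone, R = ΣλE/(1+Σλh) = 1.62/4.98 = 0.3253 kJ/s.
Profitability of D: 2.48/32.9 = 0.07538 kJ/s.
0.07538 < 0.3253, so adding D would lower the average — exclude it.

No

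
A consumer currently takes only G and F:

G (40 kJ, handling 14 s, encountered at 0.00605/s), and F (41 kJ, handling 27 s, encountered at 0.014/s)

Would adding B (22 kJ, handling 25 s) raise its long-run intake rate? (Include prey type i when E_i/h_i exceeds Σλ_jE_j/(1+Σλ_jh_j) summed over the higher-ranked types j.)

On G and F alone, R = ΣλE/(1+Σλh) = 0.816/1.463 = 0.5579 kJ/s.
B: E/h = 22/25 = 0.88 kJ/s.
Since 0.88 > R, including B increases the long-run rate.

Yes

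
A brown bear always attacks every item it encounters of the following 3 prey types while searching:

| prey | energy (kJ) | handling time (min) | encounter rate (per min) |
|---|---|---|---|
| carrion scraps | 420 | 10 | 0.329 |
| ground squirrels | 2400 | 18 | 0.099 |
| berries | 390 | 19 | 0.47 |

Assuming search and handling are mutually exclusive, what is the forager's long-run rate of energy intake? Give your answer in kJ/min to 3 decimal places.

37.267 kJ/min

R = Σλ_iE_i / (1 + Σλ_ih_i)
Numerator: 0.329×420 + 0.099×2400 + 0.47×390 = 559.1
Denominator: 1 + 0.329×10 + 0.099×18 + 0.47×19 = 15
R = 559.1/15 = 37.27 kJ/min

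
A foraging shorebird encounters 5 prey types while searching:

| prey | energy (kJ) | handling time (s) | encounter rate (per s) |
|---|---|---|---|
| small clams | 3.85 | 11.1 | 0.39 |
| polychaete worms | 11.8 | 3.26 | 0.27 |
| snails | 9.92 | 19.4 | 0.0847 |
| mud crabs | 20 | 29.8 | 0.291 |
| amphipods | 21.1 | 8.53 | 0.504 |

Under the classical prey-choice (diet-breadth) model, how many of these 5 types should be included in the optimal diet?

E/h in descending order: polychaete worms 3.62, amphipods 2.47, mud crabs 0.671, snails 0.511, small clams 0.347 kJ/s. The optimal diet is the largest prefix of this list for which every included type satisfies E_i/h_i > R on the types above it.
Rate on top 1: 1.695. amphipods: 2.47 > 1.695 → include.
Rate on top 2: 2.237. mud crabs: 0.671 < 2.237 → exclude; stop.
Optimal diet: polychaete worms, amphipods — 2 of 5 types.

2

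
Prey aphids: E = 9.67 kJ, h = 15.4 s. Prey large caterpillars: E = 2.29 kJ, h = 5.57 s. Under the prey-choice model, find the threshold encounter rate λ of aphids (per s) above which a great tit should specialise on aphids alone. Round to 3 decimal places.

At the threshold, the rate on aphids alone equals the profitability of large caterpillars: λ·9.67/(1 + λ·15.4) = 2.29/5.57 = 0.4111.
Rearranging, λ(9.67 − 0.4111×15.4) = 0.4111, so λ = 0.4111/3.339 = 0.1231 per s.

0.123 per s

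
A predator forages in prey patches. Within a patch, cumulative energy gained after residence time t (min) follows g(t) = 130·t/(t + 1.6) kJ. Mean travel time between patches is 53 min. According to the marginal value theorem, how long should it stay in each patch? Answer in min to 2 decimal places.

Optimal t* satisfies g'(t*) = g(t*)/(T + t*).
g'(t) = 130·1.6/(t + 1.6)². Setting 130·1.6/(t+1.6)² = 130t/[(t+1.6)(53+t)] gives 1.6(53+t) = t(t+1.6), so t² = 1.6×53 = 84.8.
t* = √84.8 = 9.209 min.

9.21 min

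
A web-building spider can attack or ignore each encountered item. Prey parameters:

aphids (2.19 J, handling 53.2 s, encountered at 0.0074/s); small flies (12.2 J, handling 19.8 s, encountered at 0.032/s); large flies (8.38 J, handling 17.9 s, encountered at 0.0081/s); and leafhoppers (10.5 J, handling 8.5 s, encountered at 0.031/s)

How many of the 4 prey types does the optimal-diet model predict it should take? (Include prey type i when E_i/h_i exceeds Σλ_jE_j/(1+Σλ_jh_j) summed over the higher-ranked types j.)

E/h in descending order: leafhoppers 1.24, small flies 0.616, large flies 0.468, aphids 0.0412 J/s. The optimal diet is the largest prefix of this list for which every included type satisfies E_i/h_i > R on the types above it.
Rate on top 1: 0.2576. small flies: 0.616 > 0.2576 → include.
Rate on top 2: 0.3774. large flies: 0.468 > 0.3774 → include.
Rate on top 3: 0.3838. aphids: 0.0412 < 0.3838 → exclude; stop.
Optimal diet: leafhoppers, small flies, large flies — 3 of 4 types.

3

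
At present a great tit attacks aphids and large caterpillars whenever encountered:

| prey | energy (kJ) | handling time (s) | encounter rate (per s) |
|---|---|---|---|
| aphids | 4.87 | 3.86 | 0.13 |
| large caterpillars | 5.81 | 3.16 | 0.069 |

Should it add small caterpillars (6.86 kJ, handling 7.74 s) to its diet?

On aphids and large caterpillars alone, R = ΣλE/(1+Σλh) = 1.034/1.72 = 0.6012 kJ/s.
Profitability of small caterpillars: 6.86/7.74 = 0.8863 kJ/s.
0.8863 > 0.6012, so adding small caterpillars raises the average — include it.

Yes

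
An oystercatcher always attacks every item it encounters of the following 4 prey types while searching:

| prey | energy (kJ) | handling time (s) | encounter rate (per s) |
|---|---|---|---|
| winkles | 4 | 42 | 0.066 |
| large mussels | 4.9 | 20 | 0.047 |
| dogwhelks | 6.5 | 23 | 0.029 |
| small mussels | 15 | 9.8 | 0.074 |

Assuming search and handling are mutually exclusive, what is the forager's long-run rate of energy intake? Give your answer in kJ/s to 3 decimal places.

0.294 kJ/s

Energy encountered per unit search time: 0.066×4 + 0.047×4.9 + 0.029×6.5 + 0.074×15 = 1.793 kJ/s.
Handling time per unit search time: 0.066×42 + 0.047×20 + 0.029×23 + 0.074×9.8 = 5.104.
Rate = 1.793/(1 + 5.104) = 0.2937 kJ/s.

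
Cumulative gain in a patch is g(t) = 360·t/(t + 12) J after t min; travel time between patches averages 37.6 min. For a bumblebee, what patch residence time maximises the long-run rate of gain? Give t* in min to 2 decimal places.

Optimal t* satisfies g'(t*) = g(t*)/(T + t*).
g'(t) = 360·12/(t + 12)². Setting 360·12/(t+12)² = 360t/[(t+12)(37.6+t)] gives 12(37.6+t) = t(t+12), so t² = 12×37.6 = 451.2.
t* = √451.2 = 21.24 min.

21.24 min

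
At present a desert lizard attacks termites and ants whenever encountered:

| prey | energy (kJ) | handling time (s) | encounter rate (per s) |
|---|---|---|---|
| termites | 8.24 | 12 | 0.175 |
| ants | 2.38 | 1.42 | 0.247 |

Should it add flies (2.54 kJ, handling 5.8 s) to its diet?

No

On termites and ants alone, R = ΣλE/(1+Σλh) = 2.03/3.451 = 0.5882 kJ/s.
Profitability of flies: 2.54/5.8 = 0.4379 kJ/s.
Since 0.4379 < R, time spent handling flies is better spent searching.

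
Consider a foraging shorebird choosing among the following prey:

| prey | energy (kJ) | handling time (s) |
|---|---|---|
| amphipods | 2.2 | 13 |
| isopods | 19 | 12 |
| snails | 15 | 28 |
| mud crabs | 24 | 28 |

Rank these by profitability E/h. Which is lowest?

amphipods

In descending order of E/h:
isopods: 19/12 = 1.58 kJ/s
mud crabs: 24/28 = 0.857 kJ/s
snails: 15/28 = 0.536 kJ/s
amphipods: 2.2/13 = 0.169 kJ/s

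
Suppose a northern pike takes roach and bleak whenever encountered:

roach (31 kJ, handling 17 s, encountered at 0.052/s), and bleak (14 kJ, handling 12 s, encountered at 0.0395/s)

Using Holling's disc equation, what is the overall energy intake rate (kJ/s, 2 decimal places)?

R = (0.052×31 + 0.0395×14) / (1 + 0.052×17 + 0.0395×12) = 2.165/2.358 = 0.9182 kJ/s.

0.92 kJ/s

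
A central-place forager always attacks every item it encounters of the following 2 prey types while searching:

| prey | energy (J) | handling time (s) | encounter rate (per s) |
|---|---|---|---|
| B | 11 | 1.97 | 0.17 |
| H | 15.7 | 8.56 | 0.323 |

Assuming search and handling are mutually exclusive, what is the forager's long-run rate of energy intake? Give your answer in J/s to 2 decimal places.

R = (0.17×11 + 0.323×15.7) / (1 + 0.17×1.97 + 0.323×8.56) = 6.941/4.1 = 1.693 J/s.

1.69 J/s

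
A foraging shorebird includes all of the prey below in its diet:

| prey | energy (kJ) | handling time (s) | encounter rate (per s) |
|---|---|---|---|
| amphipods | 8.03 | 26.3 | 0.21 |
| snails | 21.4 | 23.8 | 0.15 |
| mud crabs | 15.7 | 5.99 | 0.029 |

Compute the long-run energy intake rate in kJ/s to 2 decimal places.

R = (0.21×8.03 + 0.15×21.4 + 0.029×15.7) / (1 + 0.21×26.3 + 0.15×23.8 + 0.029×5.99) = 5.352/10.27 = 0.5213 kJ/s.

0.52 kJ/s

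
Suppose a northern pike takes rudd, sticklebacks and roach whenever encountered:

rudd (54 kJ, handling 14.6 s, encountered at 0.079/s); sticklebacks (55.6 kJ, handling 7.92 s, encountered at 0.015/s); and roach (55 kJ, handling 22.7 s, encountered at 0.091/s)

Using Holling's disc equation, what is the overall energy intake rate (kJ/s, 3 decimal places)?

R = Σλ_iE_i / (1 + Σλ_ih_i)
Numerator: 0.079×54 + 0.015×55.6 + 0.091×55 = 10.11
Denominator: 1 + 0.079×14.6 + 0.015×7.92 + 0.091×22.7 = 4.338
R = 10.11/4.338 = 2.329 kJ/s

2.329 kJ/s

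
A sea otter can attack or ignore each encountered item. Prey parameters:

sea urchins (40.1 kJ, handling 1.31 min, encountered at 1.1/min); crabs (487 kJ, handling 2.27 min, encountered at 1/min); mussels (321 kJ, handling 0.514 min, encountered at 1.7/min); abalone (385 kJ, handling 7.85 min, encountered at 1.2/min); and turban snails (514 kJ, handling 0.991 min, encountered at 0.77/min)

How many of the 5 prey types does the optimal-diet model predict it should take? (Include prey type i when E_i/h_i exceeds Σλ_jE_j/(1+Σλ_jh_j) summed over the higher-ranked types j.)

E/h in descending order: mussels 625, turban snails 519, crabs 215, abalone 49, sea urchins 30.6 kJ/min. The optimal diet is the largest prefix of this list for which every included type satisfies E_i/h_i > R on the types above it.
Rate on top 1: 291.2. turban snails: 519 > 291.2 → include.
Rate on top 2: 357. crabs: 215 < 357 → exclude; stop.
Optimal diet: mussels, turban snails — 2 of 5 types.

2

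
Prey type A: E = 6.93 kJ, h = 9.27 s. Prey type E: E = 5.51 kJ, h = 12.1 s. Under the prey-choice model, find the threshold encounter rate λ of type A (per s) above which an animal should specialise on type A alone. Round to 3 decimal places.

0.168 per s

Drop type E once their profitability E₂/h₂ falls below the rate achievable on type A alone: E₂/h₂ = λE₁/(1 + λh₁).
Solve for λ: λE₁h₂ = E₂(1 + λh₁) → λ(E₁h₂ − E₂h₁) = E₂ → λ = E₂/(E₁h₂ − E₂h₁).
λ = 5.51/(6.93×12.1 − 5.51×9.27) = 5.51/32.78 = 0.1681 per s.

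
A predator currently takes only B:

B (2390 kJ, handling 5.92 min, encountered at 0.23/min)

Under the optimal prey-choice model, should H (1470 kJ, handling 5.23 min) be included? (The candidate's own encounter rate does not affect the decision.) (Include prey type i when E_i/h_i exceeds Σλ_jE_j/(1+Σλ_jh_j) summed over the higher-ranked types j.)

Current rate: (0.23×2390)/(1 + 0.23×5.92) = 232.8 kJ/min.
Profitability of H: 1470/5.23 = 281.1 kJ/min.
281.1 > 232.8, so adding H raises the average — include it.

Yes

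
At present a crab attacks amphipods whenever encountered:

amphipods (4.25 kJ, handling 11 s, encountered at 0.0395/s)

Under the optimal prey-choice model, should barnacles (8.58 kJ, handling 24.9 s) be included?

On amphipods alone, R = ΣλE/(1+Σλh) = 0.1679/1.434 = 0.117 kJ/s.
Profitability of barnacles: 8.58/24.9 = 0.3446 kJ/s.
0.3446 > 0.117, so adding barnacles raises the average — include it.

Yes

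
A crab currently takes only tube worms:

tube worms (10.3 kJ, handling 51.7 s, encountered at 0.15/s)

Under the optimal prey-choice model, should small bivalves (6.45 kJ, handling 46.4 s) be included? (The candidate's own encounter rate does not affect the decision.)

Intake rate on the current diet: R = (0.15×10.3) / (1 + 0.15×51.7) = 1.545/8.755 = 0.1765 kJ/s.
small bivalves: E/h = 6.45/46.4 = 0.139 kJ/s.
Since 0.139 < R, time spent handling small bivalves is better spent searching.

No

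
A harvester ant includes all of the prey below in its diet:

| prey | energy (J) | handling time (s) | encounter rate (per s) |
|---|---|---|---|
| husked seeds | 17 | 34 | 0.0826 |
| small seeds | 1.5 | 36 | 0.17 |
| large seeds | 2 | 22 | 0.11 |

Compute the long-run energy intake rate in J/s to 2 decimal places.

R = (0.0826×17 + 0.17×1.5 + 0.11×2) / (1 + 0.0826×34 + 0.17×36 + 0.11×22) = 1.879/12.35 = 0.1522 J/s.

0.15 J/s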